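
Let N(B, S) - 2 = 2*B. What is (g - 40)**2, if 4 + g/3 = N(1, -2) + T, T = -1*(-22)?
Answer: 676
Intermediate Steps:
T = 22
N(B, S) = 2 + 2*B
g = 66 (g = -12 + 3*((2 + 2*1) + 22) = -12 + 3*((2 + 2) + 22) = -12 + 3*(4 + 22) = -12 + 3*26 = -12 + 78 = 66)
(g - 40)**2 = (66 - 40)**2 = 26**2 = 676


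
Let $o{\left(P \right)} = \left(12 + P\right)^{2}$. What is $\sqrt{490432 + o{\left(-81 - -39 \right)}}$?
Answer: $2 \sqrt{122833} \approx 700.95$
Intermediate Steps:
$\sqrt{490432 + o{\left(-81 - -39 \right)}} = \sqrt{490432 + \left(12 - 42\right)^{2}} = \sqrt{490432 + \left(-30\right)^{2}} = \sqrt{490432 + 900} = \sqrt{491332} = 2 \sqrt{122833}$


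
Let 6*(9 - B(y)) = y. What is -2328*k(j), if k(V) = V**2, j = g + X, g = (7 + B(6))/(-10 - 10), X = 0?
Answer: -2619/2 ≈ -1309.5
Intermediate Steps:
B(y) = 9 - y/6
g = -3/4 (g = (7 + (9 - 1/6*6))/(-10 - 10) = (7 + (9 - 1))/(-20) = (7 + 8)*(-1/20) = 15*(-1/20) = -3/4 ≈ -0.75000)
j = -3/4 (j = -3/4 + 0 = -3/4 ≈ -0.75000)
-2328*k(j) = -2328*(-3/4)**2 = -2328*9/16 = -2619/2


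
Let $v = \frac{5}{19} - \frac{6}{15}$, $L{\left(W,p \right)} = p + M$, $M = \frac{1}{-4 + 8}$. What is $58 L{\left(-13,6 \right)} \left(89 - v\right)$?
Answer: $\frac{613930}{19} \approx 32312.0$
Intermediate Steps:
$M = \frac{1}{4} \approx 0.25$
$L{\left(W,p \right)} = \frac{1}{4} + p$ ($L{\left(W,p \right)} = p + \frac{1}{4} = \frac{1}{4} + p$)
$v = - \frac{13}{95}$ ($v = 5 \cdot \frac{1}{19} - \frac{2}{5} = \frac{5}{19} - \frac{2}{5} = - \frac{13}{95} \approx -0.13684$)
$58 L{\left(-13,6 \right)} \left(89 - v\right) = 58 \left(\frac{1}{4} + 6\right) \left(89 - - \frac{13}{95}\right) = 58 \cdot \frac{25}{4} \left(89 + \frac{13}{95}\right) = \frac{725}{2} \cdot \frac{8468}{95} = \frac{613930}{19}$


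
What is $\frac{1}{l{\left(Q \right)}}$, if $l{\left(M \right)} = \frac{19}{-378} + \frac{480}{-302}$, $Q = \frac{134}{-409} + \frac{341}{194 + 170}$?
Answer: $- \frac{57078}{93589} \approx -0.60988$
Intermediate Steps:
$Q = \frac{90693}{148876}$ ($Q = 134 \left(- \frac{1}{409}\right) + \frac{341}{364} = - \frac{134}{409} + 341 \cdot \frac{1}{364} = - \frac{134}{409} + \frac{341}{364} = \frac{90693}{148876} \approx 0.60919$)
$l{\left(M \right)} = - \frac{93589}{57078}$ ($l{\left(M \right)} = 19 \left(- \frac{1}{378}\right) + 480 \left(- \frac{1}{302}\right) = - \frac{19}{378} - \frac{240}{151} = - \frac{93589}{57078}$)
$\frac{1}{l{\left(Q \right)}} = \frac{1}{- \frac{93589}{57078}} = - \frac{57078}{93589}$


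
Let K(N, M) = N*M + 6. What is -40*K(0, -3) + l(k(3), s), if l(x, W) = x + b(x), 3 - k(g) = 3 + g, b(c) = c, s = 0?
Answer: -246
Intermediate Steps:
k(g) = -g (k(g) = 3 - (3 + g) = 3 + (-3 - g) = -g)
K(N, M) = 6 + M*N (K(N, M) = M*N + 6 = 6 + M*N)
l(x, W) = 2*x (l(x, W) = x + x = 2*x)
-40*K(0, -3) + l(k(3), s) = -40*(6 - 3*0) + 2*(-1*3) = -40*(6 + 0) + 2*(-3) = -40*6 - 6 = -240 - 6 = -246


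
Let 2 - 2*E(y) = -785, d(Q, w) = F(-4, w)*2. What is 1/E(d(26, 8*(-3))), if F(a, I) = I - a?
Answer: 2/787 ≈ 0.0025413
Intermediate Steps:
d(Q, w) = 8 + 2*w (d(Q, w) = (w - 1*(-4))*2 = (w + 4)*2 = (4 + w)*2 = 8 + 2*w)
E(y) = 787/2 (E(y) = 1 - ½*(-785) = 1 + 785/2 = 787/2)
1/E(d(26, 8*(-3))) = 1/(787/2) = 2/787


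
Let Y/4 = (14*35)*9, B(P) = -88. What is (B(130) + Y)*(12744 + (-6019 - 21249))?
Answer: -254925248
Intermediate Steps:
Y = 17640 (Y = 4*((14*35)*9) = 4*(490*9) = 4*4410 = 17640)
(B(130) + Y)*(12744 + (-6019 - 21249)) = (-88 + 17640)*(12744 + (-6019 - 21249)) = 17552*(12744 - 27268) = 17552*(-14524) = -254925248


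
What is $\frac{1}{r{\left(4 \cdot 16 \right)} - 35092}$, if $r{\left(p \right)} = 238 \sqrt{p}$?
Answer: $- \frac{1}{33188} \approx -3.0131 \cdot 10^{-5}$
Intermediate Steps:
$\frac{1}{r{\left(4 \cdot 16 \right)} - 35092} = \frac{1}{238 \sqrt{4 \cdot 16} - 35092} = \frac{1}{238 \sqrt{64} - 35092} = \frac{1}{238 \cdot 8 - 35092} = \frac{1}{1904 - 35092} = \frac{1}{-33188} = - \frac{1}{33188}$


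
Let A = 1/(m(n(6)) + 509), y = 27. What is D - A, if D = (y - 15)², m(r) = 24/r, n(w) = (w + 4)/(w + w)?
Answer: 387211/2689 ≈ 144.00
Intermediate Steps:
n(w) = (4 + w)/(2*w) (n(w) = (4 + w)/((2*w)) = (4 + w)*(1/(2*w)) = (4 + w)/(2*w))
D = 144 (D = (27 - 15)² = 12² = 144)
A = 5/2689 (A = 1/(24/(((½)*(4 + 6)/6)) + 509) = 1/(24/(((½)*(⅙)*10)) + 509) = 1/(24/(⅚) + 509) = 1/(24*(6/5) + 509) = 1/(144/5 + 509) = 1/(2689/5) = 5/2689 ≈ 0.0018594)
D - A = 144 - 1*5/2689 = 144 - 5/2689 = 387211/2689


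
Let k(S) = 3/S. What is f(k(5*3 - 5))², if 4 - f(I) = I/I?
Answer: 9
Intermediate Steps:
f(I) = 3 (f(I) = 4 - I/I = 4 - 1*1 = 4 - 1 = 3)
f(k(5*3 - 5))² = 3² = 9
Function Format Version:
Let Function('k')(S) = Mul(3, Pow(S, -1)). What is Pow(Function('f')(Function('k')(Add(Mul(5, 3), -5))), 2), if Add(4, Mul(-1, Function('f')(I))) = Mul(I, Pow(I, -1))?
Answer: 9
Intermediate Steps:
Function('f')(I) = 3 (Function('f')(I) = Add(4, Mul(-1, Mul(I, Pow(I, -1)))) = Add(4, Mul(-1, 1)) = Add(4, -1) = 3)
Pow(Function('f')(Function('k')(Add(Mul(5, 3), -5))), 2) = Pow(3, 2) = 9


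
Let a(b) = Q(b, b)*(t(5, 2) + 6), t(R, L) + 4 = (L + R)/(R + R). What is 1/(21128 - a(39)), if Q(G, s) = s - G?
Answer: 1/21128 ≈ 4.7331e-5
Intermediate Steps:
t(R, L) = -4 + (L + R)/(2*R) (t(R, L) = -4 + (L + R)/(R + R) = -4 + (L + R)/((2*R)) = -4 + (L + R)*(1/(2*R)) = -4 + (L + R)/(2*R))
a(b) = 0 (a(b) = (b - b)*((½)*(2 - 7*5)/5 + 6) = 0*((½)*(⅕)*(2 - 35) + 6) = 0*((½)*(⅕)*(-33) + 6) = 0*(-33/10 + 6) = 0*(27/10) = 0)
1/(21128 - a(39)) = 1/(21128 - 1*0) = 1/(21128 + 0) = 1/21128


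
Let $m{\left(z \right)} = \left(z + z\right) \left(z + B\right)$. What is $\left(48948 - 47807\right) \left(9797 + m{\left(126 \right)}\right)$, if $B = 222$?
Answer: $111239513$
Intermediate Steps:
$m{\left(z \right)} = 2 z \left(222 + z\right)$ ($m{\left(z \right)} = \left(z + z\right) \left(z + 222\right) = 2 z \left(222 + z\right)$)
$\left(48948 - 47807\right) \left(9797 + m{\left(126 \right)}\right) = \left(48948 - 47807\right) \left(9797 + 2 \cdot 126 \left(222 + 126\right)\right) = 1141 \left(9797 + 2 \cdot 126 \cdot 348\right) = 1141 \left(9797 + 87696\right) = 1141 \cdot 97493 = 111239513$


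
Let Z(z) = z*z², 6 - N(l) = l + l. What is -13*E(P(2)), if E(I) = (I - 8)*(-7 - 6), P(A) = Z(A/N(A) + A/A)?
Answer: 0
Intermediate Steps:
N(l) = 6 - 2*l (N(l) = 6 - (l + l) = 6 - 2*l)
Z(z) = z³
P(A) = (1 + A/(6 - 2*A))³ (P(A) = (A/(6 - 2*A) + A/A)³ = (A/(6 - 2*A) + 1)³ = (1 + A/(6 - 2*A))³)
E(I) = 104 - 13*I (E(I) = (-8 + I)*(-13) = 104 - 13*I)
-13*E(P(2)) = -13*(104 - 13*(-6 + 2)³/(8*(-3 + 2)³)) = -13*(104 - 13*(-4)³/(8*(-1)³)) = -13*(104 - 13*(-64)*(-1)/8) = -13*(104 - 13*8) = -13*(104 - 104) = -13*0 = 0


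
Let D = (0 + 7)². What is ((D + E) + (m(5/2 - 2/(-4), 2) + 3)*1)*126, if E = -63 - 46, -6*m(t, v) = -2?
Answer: -7140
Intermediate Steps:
m(t, v) = ⅓ (m(t, v) = -⅙*(-2) = ⅓)
E = -109
D = 49 (D = 7² = 49)
((D + E) + (m(5/2 - 2/(-4), 2) + 3)*1)*126 = ((49 - 109) + (⅓ + 3)*1)*126 = (-60 + (10/3)*1)*126 = (-60 + 10/3)*126 = -170/3*126 = -7140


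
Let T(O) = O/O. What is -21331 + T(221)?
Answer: -21330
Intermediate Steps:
T(O) = 1
-21331 + T(221) = -21331 + 1 = -21330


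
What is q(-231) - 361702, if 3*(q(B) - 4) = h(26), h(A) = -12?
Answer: -361702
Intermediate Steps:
q(B) = 0 (q(B) = 4 + (1/3)*(-12) = 4 - 4 = 0)
q(-231) - 361702 = 0 - 361702 = -361702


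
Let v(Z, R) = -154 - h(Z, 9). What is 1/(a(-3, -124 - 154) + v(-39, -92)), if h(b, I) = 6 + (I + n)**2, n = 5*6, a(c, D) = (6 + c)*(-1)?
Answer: -1/1684 ≈ -0.00059382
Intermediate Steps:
a(c, D) = -6 - c
n = 30
h(b, I) = 6 + (30 + I)**2 (h(b, I) = 6 + (I + 30)**2 = 6 + (30 + I)**2)
v(Z, R) = -1681 (v(Z, R) = -154 - (6 + (30 + 9)**2) = -154 - (6 + 39**2) = -154 - (6 + 1521) = -154 - 1*1527 = -154 - 1527 = -1681)
1/(a(-3, -124 - 154) + v(-39, -92)) = 1/((-6 - 1*(-3)) - 1681) = 1/((-6 + 3) - 1681) = 1/(-3 - 1681) = 1/(-1684) = -1/1684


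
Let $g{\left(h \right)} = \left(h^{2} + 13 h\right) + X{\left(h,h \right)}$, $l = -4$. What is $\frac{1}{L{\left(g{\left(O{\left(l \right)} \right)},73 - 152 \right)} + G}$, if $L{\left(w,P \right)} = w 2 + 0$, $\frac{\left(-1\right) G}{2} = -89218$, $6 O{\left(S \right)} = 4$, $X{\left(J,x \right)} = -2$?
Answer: $\frac{9}{1606052} \approx 5.6038 \cdot 10^{-6}$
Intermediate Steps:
$O{\left(S \right)} = \frac{2}{3}$ ($O{\left(S \right)} = \frac{1}{6} \cdot 4 = \frac{2}{3}$)
$G = 178436$ ($G = \left(-2\right) \left(-89218\right) = 178436$)
$g{\left(h \right)} = -2 + h^{2} + 13 h$ ($g{\left(h \right)} = \left(h^{2} + 13 h\right) - 2 = -2 + h^{2} + 13 h$)
$L{\left(w,P \right)} = 2 w$ ($L{\left(w,P \right)} = 2 w + 0 = 2 w$)
$\frac{1}{L{\left(g{\left(O{\left(l \right)} \right)},73 - 152 \right)} + G} = \frac{1}{2 \left(-2 + \left(\frac{2}{3}\right)^{2} + 13 \cdot \frac{2}{3}\right) + 178436} = \frac{1}{2 \left(-2 + \frac{4}{9} + \frac{26}{3}\right) + 178436} = \frac{1}{2 \cdot \frac{64}{9} + 178436} = \frac{1}{\frac{128}{9} + 178436} = \frac{1}{\frac{1606052}{9}} = \frac{9}{1606052}$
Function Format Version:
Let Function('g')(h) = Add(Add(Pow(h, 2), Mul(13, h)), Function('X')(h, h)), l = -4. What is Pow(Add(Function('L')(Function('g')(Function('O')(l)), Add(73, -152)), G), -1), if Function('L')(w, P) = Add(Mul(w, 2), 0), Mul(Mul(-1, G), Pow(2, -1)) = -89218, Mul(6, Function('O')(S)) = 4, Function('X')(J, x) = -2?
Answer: Rational(9, 1606052) ≈ 5.6038e-6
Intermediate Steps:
Function('O')(S) = Rational(2, 3) (Function('O')(S) = Mul(Rational(1, 6), 4) = Rational(2, 3))
G = 178436 (G = Mul(-2, -89218) = 178436)
Function('g')(h) = Add(-2, Pow(h, 2), Mul(13, h)) (Function('g')(h) = Add(Add(Pow(h, 2), Mul(13, h)), -2) = Add(-2, Pow(h, 2), Mul(13, h)))
Function('L')(w, P) = Mul(2, w) (Function('L')(w, P) = Add(Mul(2, w), 0) = Mul(2, w))
Pow(Add(Function('L')(Function('g')(Function('O')(l)), Add(73, -152)), G), -1) = Pow(Add(Mul(2, Add(-2, Pow(Rational(2, 3), 2), Mul(13, Rational(2, 3)))), 178436), -1) = Pow(Add(Mul(2, Add(-2, Rational(4, 9), Rational(26, 3))), 178436), -1) = Pow(Add(Mul(2, Rational(64, 9)), 178436), -1) = Pow(Add(Rational(128, 9), 178436), -1) = Pow(Rational(1606052, 9), -1) = Rational(9, 1606052)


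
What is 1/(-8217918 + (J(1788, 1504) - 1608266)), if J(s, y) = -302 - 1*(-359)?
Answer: -1/9826127 ≈ -1.0177e-7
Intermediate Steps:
J(s, y) = 57 (J(s, y) = -302 + 359 = 57)
1/(-8217918 + (J(1788, 1504) - 1608266)) = 1/(-8217918 + (57 - 1608266)) = 1/(-8217918 - 1608209) = 1/(-9826127) = -1/9826127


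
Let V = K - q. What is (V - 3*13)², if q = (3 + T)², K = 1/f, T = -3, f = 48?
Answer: 3500641/2304 ≈ 1519.4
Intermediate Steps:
K = 1/48 ≈ 0.020833
q = 0 (q = (3 - 3)² = 0² = 0)
V = 1/48 (V = 1/48 - 1*0 = 1/48 + 0 = 1/48 ≈ 0.020833)
(V - 3*13)² = (1/48 - 3*13)² = (1/48 - 39)² = (-1871/48)² = 3500641/2304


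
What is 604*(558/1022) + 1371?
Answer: 869097/511 ≈ 1700.8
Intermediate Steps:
604*(558/1022) + 1371 = 604*(558*(1/1022)) + 1371 = 604*(279/511) + 1371 = 168516/511 + 1371 = 869097/511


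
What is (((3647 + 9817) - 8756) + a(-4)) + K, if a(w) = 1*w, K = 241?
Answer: 4945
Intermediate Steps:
a(w) = w
(((3647 + 9817) - 8756) + a(-4)) + K = (((3647 + 9817) - 8756) - 4) + 241 = ((13464 - 8756) - 4) + 241 = (4708 - 4) + 241 = 4704 + 241 = 4945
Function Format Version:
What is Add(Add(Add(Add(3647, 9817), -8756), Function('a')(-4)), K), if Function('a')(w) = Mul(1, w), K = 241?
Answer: 4945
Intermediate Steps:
Function('a')(w) = w
Add(Add(Add(Add(3647, 9817), -8756), Function('a')(-4)), K) = Add(Add(Add(Add(3647, 9817), -8756), -4), 241) = Add(Add(Add(13464, -8756), -4), 241) = Add(Add(4708, -4), 241) = Add(4704, 241) = 4945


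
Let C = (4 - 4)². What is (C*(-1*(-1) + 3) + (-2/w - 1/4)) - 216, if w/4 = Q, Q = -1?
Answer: -863/4 ≈ -215.75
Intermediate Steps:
w = -4 (w = 4*(-1) = -4)
C = 0 (C = 0² = 0)
(C*(-1*(-1) + 3) + (-2/w - 1/4)) - 216 = (0*(-1*(-1) + 3) + (-2/(-4) - 1/4)) - 216 = (0*(1 + 3) + (-2*(-¼) - 1*¼)) - 216 = (0*4 + (½ - ¼)) - 216 = (0 + ¼) - 216 = ¼ - 216 = -863/4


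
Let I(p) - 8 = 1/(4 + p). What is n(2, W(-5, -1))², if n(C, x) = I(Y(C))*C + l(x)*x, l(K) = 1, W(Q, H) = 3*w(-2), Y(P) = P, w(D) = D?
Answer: 961/9 ≈ 106.78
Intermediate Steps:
W(Q, H) = -6 (W(Q, H) = 3*(-2) = -6)
I(p) = 8 + 1/(4 + p)
n(C, x) = x + C*(33 + 8*C)/(4 + C) (n(C, x) = ((33 + 8*C)/(4 + C))*C + 1*x = C*(33 + 8*C)/(4 + C) + x = x + C*(33 + 8*C)/(4 + C))
n(2, W(-5, -1))² = ((2*(33 + 8*2) - 6*(4 + 2))/(4 + 2))² = ((2*(33 + 16) - 6*6)/6)² = ((2*49 - 36)/6)² = ((98 - 36)/6)² = ((⅙)*62)² = (31/3)² = 961/9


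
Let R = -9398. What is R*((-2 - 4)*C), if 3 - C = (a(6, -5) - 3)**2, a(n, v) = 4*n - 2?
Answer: -20186904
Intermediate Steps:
a(n, v) = -2 + 4*n
C = -358 (C = 3 - ((-2 + 4*6) - 3)**2 = 3 - ((-2 + 24) - 3)**2 = 3 - (22 - 3)**2 = 3 - 1*19**2 = 3 - 1*361 = 3 - 361 = -358)
R*((-2 - 4)*C) = -9398*(-2 - 4)*(-358) = -(-56388)*(-358) = -9398*2148 = -20186904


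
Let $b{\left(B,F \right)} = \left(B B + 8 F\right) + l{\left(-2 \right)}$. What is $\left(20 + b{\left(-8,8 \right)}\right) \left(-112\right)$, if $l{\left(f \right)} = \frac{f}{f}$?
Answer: $-16688$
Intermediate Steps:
$l{\left(f \right)} = 1$
$b{\left(B,F \right)} = 1 + B^{2} + 8 F$ ($b{\left(B,F \right)} = \left(B B + 8 F\right) + 1 = \left(B^{2} + 8 F\right) + 1 = 1 + B^{2} + 8 F$)
$\left(20 + b{\left(-8,8 \right)}\right) \left(-112\right) = \left(20 + \left(1 + \left(-8\right)^{2} + 8 \cdot 8\right)\right) \left(-112\right) = \left(20 + \left(1 + 64 + 64\right)\right) \left(-112\right) = \left(20 + 129\right) \left(-112\right) = 149 \left(-112\right) = -16688$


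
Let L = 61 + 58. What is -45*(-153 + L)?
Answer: 1530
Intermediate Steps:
L = 119
-45*(-153 + L) = -45*(-153 + 119) = -45*(-34) = 1530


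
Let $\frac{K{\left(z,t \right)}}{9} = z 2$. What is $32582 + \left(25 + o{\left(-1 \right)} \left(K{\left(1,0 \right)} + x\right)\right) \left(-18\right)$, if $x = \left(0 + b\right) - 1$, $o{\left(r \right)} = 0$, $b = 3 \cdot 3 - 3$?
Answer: $32132$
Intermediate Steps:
$K{\left(z,t \right)} = 18 z$ ($K{\left(z,t \right)} = 9 z 2 = 9 \cdot 2 z = 18 z$)
$b = 6$ ($b = 9 - 3 = 6$)
$x = 5$ ($x = \left(0 + 6\right) - 1 = 6 - 1 = 5$)
$32582 + \left(25 + o{\left(-1 \right)} \left(K{\left(1,0 \right)} + x\right)\right) \left(-18\right) = 32582 + \left(25 + 0 \left(18 \cdot 1 + 5\right)\right) \left(-18\right) = 32582 + \left(25 + 0 \left(18 + 5\right)\right) \left(-18\right) = 32582 + \left(25 + 0 \cdot 23\right) \left(-18\right) = 32582 + \left(25 + 0\right) \left(-18\right) = 32582 + 25 \left(-18\right) = 32582 - 450 = 32132$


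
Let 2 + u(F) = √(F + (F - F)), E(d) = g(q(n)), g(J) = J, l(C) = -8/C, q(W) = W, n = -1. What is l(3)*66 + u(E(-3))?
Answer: -178 + I ≈ -178.0 + 1.0*I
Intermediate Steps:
E(d) = -1
u(F) = -2 + √F (u(F) = -2 + √(F + (F - F)) = -2 + √(F + 0) = -2 + √F)
l(3)*66 + u(E(-3)) = -8/3*66 + (-2 + √(-1)) = -8*⅓*66 + (-2 + I) = -8/3*66 + (-2 + I) = -176 + (-2 + I) = -178 + I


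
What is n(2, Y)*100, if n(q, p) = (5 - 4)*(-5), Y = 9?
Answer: -500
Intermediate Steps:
n(q, p) = -5 (n(q, p) = 1*(-5) = -5)
n(2, Y)*100 = -5*100 = -500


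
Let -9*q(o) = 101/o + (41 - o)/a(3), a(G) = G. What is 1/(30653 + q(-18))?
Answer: 162/4965533 ≈ 3.2625e-5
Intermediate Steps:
q(o) = -41/27 - 101/(9*o) + o/27 (q(o) = -(101/o + (41 - o)/3)/9 = -(101/o + (41 - o)*(⅓))/9 = -(101/o + (41/3 - o/3))/9 = -(41/3 + 101/o - o/3)/9 = -41/27 - 101/(9*o) + o/27)
1/(30653 + q(-18)) = 1/(30653 + (1/27)*(-303 - 18*(-41 - 18))/(-18)) = 1/(30653 + (1/27)*(-1/18)*(-303 - 18*(-59))) = 1/(30653 + (1/27)*(-1/18)*(-303 + 1062)) = 1/(30653 + (1/27)*(-1/18)*759) = 1/(30653 - 253/162) = 1/(4965533/162) = 162/4965533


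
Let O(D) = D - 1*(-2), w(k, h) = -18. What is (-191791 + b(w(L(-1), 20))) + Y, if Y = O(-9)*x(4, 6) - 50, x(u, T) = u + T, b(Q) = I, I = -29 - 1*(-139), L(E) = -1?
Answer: -191801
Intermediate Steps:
O(D) = 2 + D (O(D) = D + 2 = 2 + D)
I = 110 (I = -29 + 139 = 110)
b(Q) = 110
x(u, T) = T + u
Y = -120 (Y = (2 - 9)*(6 + 4) - 50 = -7*10 - 50 = -70 - 50 = -120)
(-191791 + b(w(L(-1), 20))) + Y = (-191791 + 110) - 120 = -191681 - 120 = -191801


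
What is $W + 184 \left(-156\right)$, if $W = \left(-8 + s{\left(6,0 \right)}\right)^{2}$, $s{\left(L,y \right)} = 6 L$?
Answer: $-27920$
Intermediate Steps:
$W = 784$ ($W = \left(-8 + 6 \cdot 6\right)^{2} = \left(-8 + 36\right)^{2} = 28^{2} = 784$)
$W + 184 \left(-156\right) = 784 + 184 \left(-156\right) = 784 - 28704 = -27920$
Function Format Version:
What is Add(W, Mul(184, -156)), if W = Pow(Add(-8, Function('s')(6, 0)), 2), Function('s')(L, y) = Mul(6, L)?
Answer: -27920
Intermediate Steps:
W = 784 (W = Pow(Add(-8, Mul(6, 6)), 2) = Pow(Add(-8, 36), 2) = Pow(28, 2) = 784)
Add(W, Mul(184, -156)) = Add(784, Mul(184, -156)) = Add(784, -28704) = -27920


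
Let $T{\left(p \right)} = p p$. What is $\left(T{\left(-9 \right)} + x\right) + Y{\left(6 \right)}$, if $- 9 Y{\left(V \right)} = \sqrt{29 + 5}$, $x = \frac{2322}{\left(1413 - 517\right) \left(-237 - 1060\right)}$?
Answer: $\frac{47064375}{581056} - \frac{\sqrt{34}}{9} \approx 80.35$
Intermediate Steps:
$T{\left(p \right)} = p^{2}$
$x = - \frac{1161}{581056}$ ($x = \frac{2322}{896 \left(-1297\right)} = \frac{2322}{-1162112} = 2322 \left(- \frac{1}{1162112}\right) = - \frac{1161}{581056} \approx -0.0019981$)
$Y{\left(V \right)} = - \frac{\sqrt{34}}{9}$ ($Y{\left(V \right)} = - \frac{\sqrt{29 + 5}}{9} = - \frac{\sqrt{34}}{9}$)
$\left(T{\left(-9 \right)} + x\right) + Y{\left(6 \right)} = \left(\left(-9\right)^{2} - \frac{1161}{581056}\right) - \frac{\sqrt{34}}{9} = \left(81 - \frac{1161}{581056}\right) - \frac{\sqrt{34}}{9} = \frac{47064375}{581056} - \frac{\sqrt{34}}{9}$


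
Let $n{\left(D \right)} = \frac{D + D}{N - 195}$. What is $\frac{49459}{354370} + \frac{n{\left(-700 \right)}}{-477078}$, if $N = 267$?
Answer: $\frac{7586579356}{54341399205} \approx 0.13961$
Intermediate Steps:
$n{\left(D \right)} = \frac{D}{36}$ ($n{\left(D \right)} = \frac{D + D}{267 - 195} = \frac{2 D}{72} = 2 D \frac{1}{72} = \frac{D}{36}$)
$\frac{49459}{354370} + \frac{n{\left(-700 \right)}}{-477078} = \frac{49459}{354370} + \frac{\frac{1}{36} \left(-700\right)}{-477078} = 49459 \cdot \frac{1}{354370} - - \frac{25}{613386} = \frac{49459}{354370} + \frac{25}{613386} = \frac{7586579356}{54341399205}$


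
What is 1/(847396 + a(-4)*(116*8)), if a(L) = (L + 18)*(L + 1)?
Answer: 1/808420 ≈ 1.2370e-6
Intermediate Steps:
a(L) = (1 + L)*(18 + L) (a(L) = (18 + L)*(1 + L) = (1 + L)*(18 + L))
1/(847396 + a(-4)*(116*8)) = 1/(847396 + (18 + (-4)² + 19*(-4))*(116*8)) = 1/(847396 + (18 + 16 - 76)*928) = 1/(847396 - 42*928) = 1/(847396 - 38976) = 1/808420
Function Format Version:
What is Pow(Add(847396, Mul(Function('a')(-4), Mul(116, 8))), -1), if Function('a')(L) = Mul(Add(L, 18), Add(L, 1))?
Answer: Rational(1, 808420) ≈ 1.2370e-6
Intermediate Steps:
Function('a')(L) = Mul(Add(1, L), Add(18, L)) (Function('a')(L) = Mul(Add(18, L), Add(1, L)) = Mul(Add(1, L), Add(18, L)))
Pow(Add(847396, Mul(Function('a')(-4), Mul(116, 8))), -1) = Pow(Add(847396, Mul(Add(18, Pow(-4, 2), Mul(19, -4)), Mul(116, 8))), -1) = Pow(Add(847396, Mul(Add(18, 16, -76), 928)), -1) = Pow(Add(847396, Mul(-42, 928)), -1) = Pow(Add(847396, -38976), -1) = Pow(808420, -1) = Rational(1, 808420)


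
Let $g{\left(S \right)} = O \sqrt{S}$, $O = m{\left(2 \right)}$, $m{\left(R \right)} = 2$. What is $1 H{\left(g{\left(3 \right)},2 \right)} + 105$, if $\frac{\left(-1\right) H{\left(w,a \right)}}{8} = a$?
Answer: $89$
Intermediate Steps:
$O = 2$
$g{\left(S \right)} = 2 \sqrt{S}$
$H{\left(w,a \right)} = - 8 a$
$1 H{\left(g{\left(3 \right)},2 \right)} + 105 = 1 \left(\left(-8\right) 2\right) + 105 = 1 \left(-16\right) + 105 = -16 + 105 = 89$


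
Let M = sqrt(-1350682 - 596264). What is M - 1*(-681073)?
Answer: 681073 + I*sqrt(1946946) ≈ 6.8107e+5 + 1395.3*I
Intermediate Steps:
M = I*sqrt(1946946) (M = sqrt(-1946946) = I*sqrt(1946946) ≈ 1395.3*I)
M - 1*(-681073) = I*sqrt(1946946) - 1*(-681073) = I*sqrt(1946946) + 681073 = 681073 + I*sqrt(1946946)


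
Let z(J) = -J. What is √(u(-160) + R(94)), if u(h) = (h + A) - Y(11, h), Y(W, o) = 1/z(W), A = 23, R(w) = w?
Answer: 2*I*√1298/11 ≈ 6.5505*I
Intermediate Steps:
Y(W, o) = -1/W (Y(W, o) = 1/(-W) = -1/W)
u(h) = 254/11 + h (u(h) = (h + 23) - (-1)/11 = (23 + h) - (-1)/11 = (23 + h) - 1*(-1/11) = (23 + h) + 1/11 = 254/11 + h)
√(u(-160) + R(94)) = √((254/11 - 160) + 94) = √(-1506/11 + 94) = √(-472/11) = 2*I*√1298/11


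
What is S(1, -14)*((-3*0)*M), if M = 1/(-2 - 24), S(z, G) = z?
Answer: 0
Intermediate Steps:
M = -1/26 (M = 1/(-26) = -1/26 ≈ -0.038462)
S(1, -14)*((-3*0)*M) = 1*(-3*0*(-1/26)) = 1*(0*(-1/26)) = 1*0 = 0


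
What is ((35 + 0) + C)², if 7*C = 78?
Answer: 104329/49 ≈ 2129.2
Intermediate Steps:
C = 78/7 (C = (⅐)*78 = 78/7 ≈ 11.143)
((35 + 0) + C)² = ((35 + 0) + 78/7)² = (35 + 78/7)² = (323/7)² = 104329/49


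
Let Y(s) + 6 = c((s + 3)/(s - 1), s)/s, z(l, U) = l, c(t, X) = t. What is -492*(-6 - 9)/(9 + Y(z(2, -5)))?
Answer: 14760/11 ≈ 1341.8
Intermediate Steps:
Y(s) = -6 + (3 + s)/(s*(-1 + s)) (Y(s) = -6 + ((s + 3)/(s - 1))/s = -6 + ((3 + s)/(-1 + s))/s = -6 + (3 + s)/(s*(-1 + s)))
-492*(-6 - 9)/(9 + Y(z(2, -5))) = -492*(-6 - 9)/(9 + (3 + 2 - 6*2*(-1 + 2))/(2*(-1 + 2))) = -(-7380)/(9 + (½)*(3 + 2 - 6*2*1)/1) = -(-7380)/(9 + (½)*1*(3 + 2 - 12)) = -(-7380)/(9 + (½)*1*(-7)) = -(-7380)/(9 - 7/2) = -(-7380)/11/2 = -(-7380)*2/11 = -492*(-30/11) = 14760/11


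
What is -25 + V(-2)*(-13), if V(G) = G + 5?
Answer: -64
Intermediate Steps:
V(G) = 5 + G
-25 + V(-2)*(-13) = -25 + (5 - 2)*(-13) = -25 + 3*(-13) = -25 - 39 = -64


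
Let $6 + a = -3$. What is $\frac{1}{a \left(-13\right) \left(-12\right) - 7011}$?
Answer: $- \frac{1}{8415} \approx -0.00011884$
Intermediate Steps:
$a = -9$ ($a = -6 - 3 = -9$)
$\frac{1}{a \left(-13\right) \left(-12\right) - 7011} = \frac{1}{\left(-9\right) \left(-13\right) \left(-12\right) - 7011} = \frac{1}{117 \left(-12\right) - 7011} = \frac{1}{-1404 - 7011} = \frac{1}{-8415} = - \frac{1}{8415}$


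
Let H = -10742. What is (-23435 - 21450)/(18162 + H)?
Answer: -8977/1484 ≈ -6.0492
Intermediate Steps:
(-23435 - 21450)/(18162 + H) = (-23435 - 21450)/(18162 - 10742) = -44885/7420 = -44885*1/7420 = -8977/1484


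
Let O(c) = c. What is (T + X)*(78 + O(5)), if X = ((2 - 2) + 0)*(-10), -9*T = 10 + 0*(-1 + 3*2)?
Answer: -830/9 ≈ -92.222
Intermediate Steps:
T = -10/9 (T = -(10 + 0*(-1 + 3*2))/9 = -(10 + 0*(-1 + 6))/9 = -(10 + 0*5)/9 = -(10 + 0)/9 = -⅑*10 = -10/9 ≈ -1.1111)
X = 0 (X = (0 + 0)*(-10) = 0*(-10) = 0)
(T + X)*(78 + O(5)) = (-10/9 + 0)*(78 + 5) = -10/9*83 = -830/9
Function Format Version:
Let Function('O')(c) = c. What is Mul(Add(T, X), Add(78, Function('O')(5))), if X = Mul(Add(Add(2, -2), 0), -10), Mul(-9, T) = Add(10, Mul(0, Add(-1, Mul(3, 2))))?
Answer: Rational(-830, 9) ≈ -92.222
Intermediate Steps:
T = Rational(-10, 9) (T = Mul(Rational(-1, 9), Add(10, Mul(0, Add(-1, Mul(3, 2))))) = Mul(Rational(-1, 9), Add(10, Mul(0, Add(-1, 6)))) = Mul(Rational(-1, 9), Add(10, Mul(0, 5))) = Mul(Rational(-1, 9), Add(10, 0)) = Mul(Rational(-1, 9), 10) = Rational(-10, 9) ≈ -1.1111)
X = 0 (X = Mul(Add(0, 0), -10) = Mul(0, -10) = 0)
Mul(Add(T, X), Add(78, Function('O')(5))) = Mul(Add(Rational(-10, 9), 0), Add(78, 5)) = Mul(Rational(-10, 9), 83) = Rational(-830, 9)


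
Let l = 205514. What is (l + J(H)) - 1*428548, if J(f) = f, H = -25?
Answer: -223059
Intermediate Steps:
(l + J(H)) - 1*428548 = (205514 - 25) - 1*428548 = 205489 - 428548 = -223059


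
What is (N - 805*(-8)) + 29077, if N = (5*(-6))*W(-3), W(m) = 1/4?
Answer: 71019/2 ≈ 35510.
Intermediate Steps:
W(m) = ¼
N = -15/2 (N = (5*(-6))*(¼) = -30*¼ = -15/2 ≈ -7.5000)
(N - 805*(-8)) + 29077 = (-15/2 - 805*(-8)) + 29077 = (-15/2 + 6440) + 29077 = 12865/2 + 29077 = 71019/2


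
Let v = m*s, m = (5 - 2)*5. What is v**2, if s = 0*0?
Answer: 0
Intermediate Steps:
m = 15 (m = 3*5 = 15)
s = 0
v = 0 (v = 15*0 = 0)
v**2 = 0**2 = 0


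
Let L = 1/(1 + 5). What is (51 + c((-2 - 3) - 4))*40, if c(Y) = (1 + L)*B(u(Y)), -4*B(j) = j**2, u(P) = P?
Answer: 1095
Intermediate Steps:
L = 1/6 ≈ 0.16667
B(j) = -j**2/4
c(Y) = -7*Y**2/24 (c(Y) = (1 + 1/6)*(-Y**2/4) = 7*(-Y**2/4)/6 = -7*Y**2/24)
(51 + c((-2 - 3) - 4))*40 = (51 - 7*((-2 - 3) - 4)**2/24)*40 = (51 - 7*(-5 - 4)**2/24)*40 = (51 - 7/24*(-9)**2)*40 = (51 - 7/24*81)*40 = (51 - 189/8)*40 = (219/8)*40 = 1095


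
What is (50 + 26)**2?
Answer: 5776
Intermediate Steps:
(50 + 26)**2 = 76**2 = 5776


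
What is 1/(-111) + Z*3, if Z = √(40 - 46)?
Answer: -1/111 + 3*I*√6 ≈ -0.009009 + 7.3485*I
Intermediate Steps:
Z = I*√6 (Z = √(-6) = I*√6 ≈ 2.4495*I)
1/(-111) + Z*3 = 1/(-111) + (I*√6)*3 = -1/111 + 3*I*√6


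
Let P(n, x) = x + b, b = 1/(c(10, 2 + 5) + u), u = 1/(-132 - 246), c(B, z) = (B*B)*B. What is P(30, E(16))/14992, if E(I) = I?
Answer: 3024181/2833480504 ≈ 0.0010673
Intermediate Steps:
c(B, z) = B**3 (c(B, z) = B**2*B = B**3)
u = -1/378 (u = 1/(-378) = -1/378 ≈ -0.0026455)
b = 378/377999 (b = 1/(10**3 - 1/378) = 1/(1000 - 1/378) = 1/(377999/378) = 378/377999 ≈ 0.0010000)
P(n, x) = 378/377999 + x (P(n, x) = x + 378/377999 = 378/377999 + x)
P(30, E(16))/14992 = (378/377999 + 16)/14992 = (6048362/377999)*(1/14992) = 3024181/2833480504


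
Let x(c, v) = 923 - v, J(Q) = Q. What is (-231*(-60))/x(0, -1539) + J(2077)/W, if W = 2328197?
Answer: 16136961997/2866010507 ≈ 5.6305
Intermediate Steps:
(-231*(-60))/x(0, -1539) + J(2077)/W = (-231*(-60))/(923 - 1*(-1539)) + 2077/2328197 = 13860/(923 + 1539) + 2077*(1/2328197) = 13860/2462 + 2077/2328197 = 13860*(1/2462) + 2077/2328197 = 6930/1231 + 2077/2328197 = 16136961997/2866010507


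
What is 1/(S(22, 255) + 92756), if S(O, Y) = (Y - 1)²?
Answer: 1/157272 ≈ 6.3584e-6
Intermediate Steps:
S(O, Y) = (-1 + Y)²
1/(S(22, 255) + 92756) = 1/((-1 + 255)² + 92756) = 1/(254² + 92756) = 1/(64516 + 92756) = 1/157272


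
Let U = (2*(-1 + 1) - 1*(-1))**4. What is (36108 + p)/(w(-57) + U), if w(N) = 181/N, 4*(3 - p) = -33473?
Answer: -10141269/496 ≈ -20446.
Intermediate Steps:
p = 33485/4 (p = 3 - 1/4*(-33473) = 3 + 33473/4 = 33485/4 ≈ 8371.3)
U = 1 (U = (2*0 + 1)**4 = (0 + 1)**4 = 1**4 = 1)
(36108 + p)/(w(-57) + U) = (36108 + 33485/4)/(181/(-57) + 1) = 177917/(4*(181*(-1/57) + 1)) = 177917/(4*(-181/57 + 1)) = 177917/(4*(-124/57)) = (177917/4)*(-57/124) = -10141269/496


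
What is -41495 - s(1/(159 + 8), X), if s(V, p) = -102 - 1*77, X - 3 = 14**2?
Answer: -41316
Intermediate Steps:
X = 199 (X = 3 + 14**2 = 3 + 196 = 199)
s(V, p) = -179 (s(V, p) = -102 - 77 = -179)
-41495 - s(1/(159 + 8), X) = -41495 - 1*(-179) = -41495 + 179 = -41316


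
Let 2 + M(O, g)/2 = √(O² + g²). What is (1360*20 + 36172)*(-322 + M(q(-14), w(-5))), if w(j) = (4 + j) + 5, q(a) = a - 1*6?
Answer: -20659272 + 506976*√26 ≈ -1.8074e+7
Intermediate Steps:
q(a) = -6 + a (q(a) = a - 6 = -6 + a)
w(j) = 9 + j
M(O, g) = -4 + 2*√(O² + g²)
(1360*20 + 36172)*(-322 + M(q(-14), w(-5))) = (1360*20 + 36172)*(-322 + (-4 + 2*√((-6 - 14)² + (9 - 5)²))) = (27200 + 36172)*(-322 + (-4 + 2*√((-20)² + 4²))) = 63372*(-322 + (-4 + 2*√(400 + 16))) = 63372*(-322 + (-4 + 2*√416)) = 63372*(-322 + (-4 + 2*(4*√26))) = 63372*(-322 + (-4 + 8*√26)) = 63372*(-326 + 8*√26) = -20659272 + 506976*√26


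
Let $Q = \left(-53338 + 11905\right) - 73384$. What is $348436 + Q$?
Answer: $233619$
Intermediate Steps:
$Q = -114817$ ($Q = -41433 - 73384 = -114817$)
$348436 + Q = 348436 - 114817 = 233619$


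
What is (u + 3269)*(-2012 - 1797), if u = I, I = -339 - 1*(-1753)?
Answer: -17837547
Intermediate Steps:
I = 1414 (I = -339 + 1753 = 1414)
u = 1414
(u + 3269)*(-2012 - 1797) = (1414 + 3269)*(-2012 - 1797) = 4683*(-3809) = -17837547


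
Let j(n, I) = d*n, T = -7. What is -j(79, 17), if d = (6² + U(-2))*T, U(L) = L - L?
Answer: 19908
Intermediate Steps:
U(L) = 0
d = -252 (d = (6² + 0)*(-7) = (36 + 0)*(-7) = 36*(-7) = -252)
j(n, I) = -252*n
-j(79, 17) = -(-252)*79 = -1*(-19908) = 19908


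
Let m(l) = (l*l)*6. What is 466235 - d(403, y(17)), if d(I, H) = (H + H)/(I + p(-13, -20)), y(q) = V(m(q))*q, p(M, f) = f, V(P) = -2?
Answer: 178568073/383 ≈ 4.6624e+5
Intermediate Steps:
m(l) = 6*l² (m(l) = l²*6 = 6*l²)
y(q) = -2*q
d(I, H) = 2*H/(-20 + I) (d(I, H) = (H + H)/(I - 20) = (2*H)/(-20 + I) = 2*H/(-20 + I))
466235 - d(403, y(17)) = 466235 - 2*(-2*17)/(-20 + 403) = 466235 - 2*(-34)/383 = 466235 - 1*(-68/383) = 466235 + 68/383 = 178568073/383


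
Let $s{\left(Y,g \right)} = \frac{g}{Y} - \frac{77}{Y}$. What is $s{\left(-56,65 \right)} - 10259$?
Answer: $- \frac{143623}{14} \approx -10259.0$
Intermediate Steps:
$s{\left(Y,g \right)} = - \frac{77}{Y} + \frac{g}{Y}$
$s{\left(-56,65 \right)} - 10259 = \frac{-77 + 65}{-56} - 10259 = \left(- \frac{1}{56}\right) \left(-12\right) - 10259 = \frac{3}{14} - 10259 = - \frac{143623}{14}$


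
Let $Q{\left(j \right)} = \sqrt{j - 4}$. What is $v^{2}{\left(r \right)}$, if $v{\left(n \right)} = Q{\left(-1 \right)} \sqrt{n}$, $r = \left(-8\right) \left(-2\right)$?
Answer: $-80$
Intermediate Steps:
$Q{\left(j \right)} = \sqrt{-4 + j}$
$r = 16$
$v{\left(n \right)} = i \sqrt{5} \sqrt{n}$ ($v{\left(n \right)} = \sqrt{-4 - 1} \sqrt{n} = \sqrt{-5} \sqrt{n} = i \sqrt{5} \sqrt{n}$)
$v^{2}{\left(r \right)} = \left(i \sqrt{5} \sqrt{16}\right)^{2} = \left(i \sqrt{5} \cdot 4\right)^{2} = \left(4 i \sqrt{5}\right)^{2} = -80$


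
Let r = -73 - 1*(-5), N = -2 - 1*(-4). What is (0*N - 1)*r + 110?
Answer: 178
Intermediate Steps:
N = 2 (N = -2 + 4 = 2)
r = -68 (r = -73 + 5 = -68)
(0*N - 1)*r + 110 = (0*2 - 1)*(-68) + 110 = (0 - 1)*(-68) + 110 = -1*(-68) + 110 = 68 + 110 = 178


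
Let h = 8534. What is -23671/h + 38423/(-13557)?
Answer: -648809629/115695438 ≈ -5.6079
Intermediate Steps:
-23671/h + 38423/(-13557) = -23671/8534 + 38423/(-13557) = -23671*1/8534 + 38423*(-1/13557) = -23671/8534 - 38423/13557 = -648809629/115695438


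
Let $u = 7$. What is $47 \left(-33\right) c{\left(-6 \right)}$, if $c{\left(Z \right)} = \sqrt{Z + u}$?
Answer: $-1551$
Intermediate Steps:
$c{\left(Z \right)} = \sqrt{7 + Z}$ ($c{\left(Z \right)} = \sqrt{Z + 7} = \sqrt{7 + Z}$)
$47 \left(-33\right) c{\left(-6 \right)} = 47 \left(-33\right) \sqrt{7 - 6} = - 1551 \sqrt{1} = \left(-1551\right) 1 = -1551$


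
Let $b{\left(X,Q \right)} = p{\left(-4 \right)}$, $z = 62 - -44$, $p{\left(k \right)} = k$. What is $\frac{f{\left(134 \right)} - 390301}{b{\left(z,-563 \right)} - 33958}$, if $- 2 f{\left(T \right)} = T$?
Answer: $\frac{195184}{16981} \approx 11.494$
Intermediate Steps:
$f{\left(T \right)} = - \frac{T}{2}$
$z = 106$ ($z = 62 + 44 = 106$)
$b{\left(X,Q \right)} = -4$
$\frac{f{\left(134 \right)} - 390301}{b{\left(z,-563 \right)} - 33958} = \frac{\left(- \frac{1}{2}\right) 134 - 390301}{-4 - 33958} = \frac{-67 - 390301}{-33962} = \left(-390368\right) \left(- \frac{1}{33962}\right) = \frac{195184}{16981}$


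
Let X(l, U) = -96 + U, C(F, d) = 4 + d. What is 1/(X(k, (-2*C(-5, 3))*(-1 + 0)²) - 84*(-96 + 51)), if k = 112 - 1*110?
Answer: 1/3670 ≈ 0.00027248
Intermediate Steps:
k = 2 (k = 112 - 110 = 2)
1/(X(k, (-2*C(-5, 3))*(-1 + 0)²) - 84*(-96 + 51)) = 1/((-96 + (-2*(4 + 3))*(-1 + 0)²) - 84*(-96 + 51)) = 1/((-96 - 2*7*(-1)²) - 84*(-45)) = 1/((-96 - 14*1) + 3780) = 1/((-96 - 14) + 3780) = 1/(-110 + 3780) = 1/3670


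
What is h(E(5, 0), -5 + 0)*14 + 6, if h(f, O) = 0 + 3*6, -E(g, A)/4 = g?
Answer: 258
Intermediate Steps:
E(g, A) = -4*g
h(f, O) = 18 (h(f, O) = 0 + 18 = 18)
h(E(5, 0), -5 + 0)*14 + 6 = 18*14 + 6 = 252 + 6 = 258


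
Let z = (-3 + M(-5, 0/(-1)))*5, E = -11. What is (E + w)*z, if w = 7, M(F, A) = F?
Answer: 160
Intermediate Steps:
z = -40 (z = (-3 - 5)*5 = -8*5 = -40)
(E + w)*z = (-11 + 7)*(-40) = -4*(-40) = 160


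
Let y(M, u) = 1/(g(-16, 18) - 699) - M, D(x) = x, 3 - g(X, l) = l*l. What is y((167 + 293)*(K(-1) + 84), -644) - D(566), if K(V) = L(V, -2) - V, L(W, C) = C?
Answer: -39520921/1020 ≈ -38746.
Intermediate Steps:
g(X, l) = 3 - l² (g(X, l) = 3 - l*l = 3 - l²)
K(V) = -2 - V
y(M, u) = -1/1020 - M (y(M, u) = 1/((3 - 1*18²) - 699) - M = 1/((3 - 1*324) - 699) - M = 1/((3 - 324) - 699) - M = 1/(-321 - 699) - M = 1/(-1020) - M = -1/1020 - M)
y((167 + 293)*(K(-1) + 84), -644) - D(566) = (-1/1020 - (167 + 293)*((-2 - 1*(-1)) + 84)) - 1*566 = (-1/1020 - 460*((-2 + 1) + 84)) - 566 = (-1/1020 - 460*(-1 + 84)) - 566 = (-1/1020 - 460*83) - 566 = (-1/1020 - 1*38180) - 566 = (-1/1020 - 38180) - 566 = -38943601/1020 - 566 = -39520921/1020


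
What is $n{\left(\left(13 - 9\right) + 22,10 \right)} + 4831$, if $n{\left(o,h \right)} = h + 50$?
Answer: $4891$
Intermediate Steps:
$n{\left(o,h \right)} = 50 + h$
$n{\left(\left(13 - 9\right) + 22,10 \right)} + 4831 = \left(50 + 10\right) + 4831 = 60 + 4831 = 4891$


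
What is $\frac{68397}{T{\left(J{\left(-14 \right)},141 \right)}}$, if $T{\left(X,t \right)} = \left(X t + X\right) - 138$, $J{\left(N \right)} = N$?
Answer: $- \frac{68397}{2126} \approx -32.172$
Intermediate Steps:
$T{\left(X,t \right)} = -138 + X + X t$ ($T{\left(X,t \right)} = \left(X + X t\right) - 138 = -138 + X + X t$)
$\frac{68397}{T{\left(J{\left(-14 \right)},141 \right)}} = \frac{68397}{-138 - 14 - 1974} = \frac{68397}{-2126} = 68397 \left(- \frac{1}{2126}\right) = - \frac{68397}{2126}$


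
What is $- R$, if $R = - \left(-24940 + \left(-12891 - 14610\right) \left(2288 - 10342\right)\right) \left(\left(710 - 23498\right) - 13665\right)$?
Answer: $-8073177159642$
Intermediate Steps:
$R = 8073177159642$ ($R = - \left(-24940 - -221493054\right) \left(\left(710 - 23498\right) - 13665\right) = - \left(-24940 + 221493054\right) \left(-22788 - 13665\right) = - 221468114 \left(-36453\right) = \left(-1\right) \left(-8073177159642\right) = 8073177159642$)
$- R = \left(-1\right) 8073177159642 = -8073177159642$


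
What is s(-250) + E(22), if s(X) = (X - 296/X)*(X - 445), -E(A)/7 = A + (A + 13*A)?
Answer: 4265428/25 ≈ 1.7062e+5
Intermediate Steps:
E(A) = -105*A (E(A) = -7*(A + (A + 13*A)) = -7*(A + 14*A) = -105*A)
s(X) = (-445 + X)*(X - 296/X) (s(X) = (X - 296/X)*(-445 + X) = (-445 + X)*(X - 296/X))
s(-250) + E(22) = (-296 + (-250)² - 445*(-250) + 131720/(-250)) - 105*22 = (-296 + 62500 + 111250 + 131720*(-1/250)) - 2310 = (-296 + 62500 + 111250 - 13172/25) - 2310 = 4323178/25 - 2310 = 4265428/25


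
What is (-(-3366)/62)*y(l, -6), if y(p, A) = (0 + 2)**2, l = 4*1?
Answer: 6732/31 ≈ 217.16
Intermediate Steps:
l = 4
y(p, A) = 4 (y(p, A) = 2**2 = 4)
(-(-3366)/62)*y(l, -6) = -(-3366)/62*4 = -102*(-33/62)*4 = (1683/31)*4 = 6732/31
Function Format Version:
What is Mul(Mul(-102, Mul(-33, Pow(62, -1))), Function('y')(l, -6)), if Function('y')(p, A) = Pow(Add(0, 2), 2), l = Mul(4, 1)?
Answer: Rational(6732, 31) ≈ 217.16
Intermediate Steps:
l = 4
Function('y')(p, A) = 4 (Function('y')(p, A) = Pow(2, 2) = 4)
Mul(Mul(-102, Mul(-33, Pow(62, -1))), Function('y')(l, -6)) = Mul(Mul(-102, Mul(-33, Pow(62, -1))), 4) = Mul(Mul(-102, Mul(-33, Rational(1, 62))), 4) = Mul(Mul(-102, Rational(-33, 62)), 4) = Mul(Rational(1683, 31), 4) = Rational(6732, 31)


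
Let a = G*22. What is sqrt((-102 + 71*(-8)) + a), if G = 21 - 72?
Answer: 16*I*sqrt(7) ≈ 42.332*I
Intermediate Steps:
G = -51
a = -1122 (a = -51*22 = -1122)
sqrt((-102 + 71*(-8)) + a) = sqrt((-102 + 71*(-8)) - 1122) = sqrt((-102 - 568) - 1122) = sqrt(-670 - 1122) = sqrt(-1792) = 16*I*sqrt(7)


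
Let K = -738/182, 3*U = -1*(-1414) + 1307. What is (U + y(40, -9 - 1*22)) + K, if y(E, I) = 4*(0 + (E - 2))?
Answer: 96000/91 ≈ 1054.9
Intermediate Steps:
U = 907 (U = (-1*(-1414) + 1307)/3 = (1414 + 1307)/3 = (⅓)*2721 = 907)
y(E, I) = -8 + 4*E (y(E, I) = 4*(0 + (-2 + E)) = 4*(-2 + E) = -8 + 4*E)
K = -369/91 (K = -738*1/182 = -369/91 ≈ -4.0549)
(U + y(40, -9 - 1*22)) + K = (907 + (-8 + 4*40)) - 369/91 = (907 + (-8 + 160)) - 369/91 = (907 + 152) - 369/91 = 1059 - 369/91 = 96000/91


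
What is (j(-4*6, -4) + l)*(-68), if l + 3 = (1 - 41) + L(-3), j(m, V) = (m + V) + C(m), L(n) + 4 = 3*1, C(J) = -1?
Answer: 4964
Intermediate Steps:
L(n) = -1 (L(n) = -4 + 3*1 = -4 + 3 = -1)
j(m, V) = -1 + V + m (j(m, V) = (m + V) - 1 = (V + m) - 1 = -1 + V + m)
l = -44 (l = -3 + ((1 - 41) - 1) = -3 + (-40 - 1) = -3 - 41 = -44)
(j(-4*6, -4) + l)*(-68) = ((-1 - 4 - 4*6) - 44)*(-68) = ((-1 - 4 - 24) - 44)*(-68) = (-29 - 44)*(-68) = -73*(-68) = 4964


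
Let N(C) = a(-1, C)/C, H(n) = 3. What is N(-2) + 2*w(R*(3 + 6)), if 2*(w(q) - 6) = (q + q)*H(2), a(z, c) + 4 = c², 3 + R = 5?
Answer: 120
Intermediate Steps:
R = 2 (R = -3 + 5 = 2)
a(z, c) = -4 + c²
N(C) = (-4 + C²)/C
w(q) = 6 + 3*q (w(q) = 6 + ((q + q)*3)/2 = 6 + ((2*q)*3)/2 = 6 + (6*q)/2 = 6 + 3*q)
N(-2) + 2*w(R*(3 + 6)) = (-2 - 4/(-2)) + 2*(6 + 3*(2*(3 + 6))) = (-2 - 4*(-½)) + 2*(6 + 3*(2*9)) = (-2 + 2) + 2*(6 + 3*18) = 0 + 2*(6 + 54) = 0 + 2*60 = 0 + 120 = 120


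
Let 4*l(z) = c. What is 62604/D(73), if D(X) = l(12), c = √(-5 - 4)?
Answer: -83472*I ≈ -83472.0*I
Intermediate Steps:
c = 3*I (c = √(-9) = 3*I ≈ 3.0*I)
l(z) = 3*I/4 (l(z) = (3*I)/4 = 3*I/4)
D(X) = 3*I/4
62604/D(73) = 62604/((3*I/4)) = 62604*(-4*I/3) = -83472*I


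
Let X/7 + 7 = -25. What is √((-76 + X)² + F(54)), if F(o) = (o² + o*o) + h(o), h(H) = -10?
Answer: √95822 ≈ 309.55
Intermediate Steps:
X = -224 (X = -49 + 7*(-25) = -49 - 175 = -224)
F(o) = -10 + 2*o² (F(o) = (o² + o*o) - 10 = (o² + o²) - 10 = 2*o² - 10 = -10 + 2*o²)
√((-76 + X)² + F(54)) = √((-76 - 224)² + (-10 + 2*54²)) = √((-300)² + (-10 + 2*2916)) = √(90000 + (-10 + 5832)) = √(90000 + 5822) = √95822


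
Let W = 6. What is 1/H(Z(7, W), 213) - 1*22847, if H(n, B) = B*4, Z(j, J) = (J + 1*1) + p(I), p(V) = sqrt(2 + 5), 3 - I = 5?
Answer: -19465643/852 ≈ -22847.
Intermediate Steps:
I = -2 (I = 3 - 1*5 = 3 - 5 = -2)
p(V) = sqrt(7)
Z(j, J) = 1 + J + sqrt(7) (Z(j, J) = (J + 1*1) + sqrt(7) = (J + 1) + sqrt(7) = (1 + J) + sqrt(7) = 1 + J + sqrt(7))
H(n, B) = 4*B
1/H(Z(7, W), 213) - 1*22847 = 1/(4*213) - 1*22847 = 1/852 - 22847 = -19465643/852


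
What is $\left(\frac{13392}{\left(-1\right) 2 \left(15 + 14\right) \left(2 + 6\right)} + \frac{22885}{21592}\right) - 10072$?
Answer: $- \frac{6324172935}{626168} \approx -10100.0$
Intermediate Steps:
$\left(\frac{13392}{\left(-1\right) 2 \left(15 + 14\right) \left(2 + 6\right)} + \frac{22885}{21592}\right) - 10072 = \left(\frac{13392}{\left(-2\right) 29 \cdot 8} + 22885 \cdot \frac{1}{21592}\right) - 10072 = \left(\frac{13392}{\left(-2\right) 232} + \frac{22885}{21592}\right) - 10072 = \left(\frac{13392}{-464} + \frac{22885}{21592}\right) - 10072 = \left(13392 \left(- \frac{1}{464}\right) + \frac{22885}{21592}\right) - 10072 = \left(- \frac{837}{29} + \frac{22885}{21592}\right) - 10072 = - \frac{17408839}{626168} - 10072 = - \frac{6324172935}{626168}$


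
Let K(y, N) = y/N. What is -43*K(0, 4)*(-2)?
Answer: 0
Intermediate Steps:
-43*K(0, 4)*(-2) = -0/4*(-2) = -43*0*(-2) = 0*(-2) = 0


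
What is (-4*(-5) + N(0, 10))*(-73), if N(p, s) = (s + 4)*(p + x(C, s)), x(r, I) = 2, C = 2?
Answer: -3504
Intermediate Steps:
N(p, s) = (2 + p)*(4 + s) (N(p, s) = (s + 4)*(p + 2) = (4 + s)*(2 + p) = (2 + p)*(4 + s))
(-4*(-5) + N(0, 10))*(-73) = (-4*(-5) + (8 + 2*10 + 4*0 + 0*10))*(-73) = (-1*(-20) + (8 + 20 + 0 + 0))*(-73) = (20 + 28)*(-73) = 48*(-73) = -3504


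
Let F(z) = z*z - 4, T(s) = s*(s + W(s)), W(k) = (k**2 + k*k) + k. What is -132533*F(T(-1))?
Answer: 530132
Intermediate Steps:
W(k) = k + 2*k**2 (W(k) = (k**2 + k**2) + k = 2*k**2 + k = k + 2*k**2)
T(s) = s*(s + s*(1 + 2*s))
F(z) = -4 + z**2 (F(z) = z**2 - 4 = -4 + z**2)
-132533*F(T(-1)) = -132533*(-4 + (2*(-1)**2*(1 - 1))**2) = -132533*(-4 + (2*1*0)**2) = -132533*(-4 + 0**2) = -132533*(-4 + 0) = -132533*(-4) = 530132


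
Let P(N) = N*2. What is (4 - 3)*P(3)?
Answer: 6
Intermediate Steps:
P(N) = 2*N
(4 - 3)*P(3) = (4 - 3)*(2*3) = 1*6 = 6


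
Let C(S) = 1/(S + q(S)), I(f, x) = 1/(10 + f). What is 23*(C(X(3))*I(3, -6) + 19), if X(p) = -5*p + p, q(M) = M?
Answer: 136321/312 ≈ 436.93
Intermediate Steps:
X(p) = -4*p
C(S) = 1/(2*S) (C(S) = 1/(S + S) = 1/(2*S))
23*(C(X(3))*I(3, -6) + 19) = 23*((1/(2*((-4*3))))/(10 + 3) + 19) = 23*(((½)/(-12))/13 + 19) = 23*(((½)*(-1/12))*(1/13) + 19) = 23*(-1/24*1/13 + 19) = 23*(-1/312 + 19) = 23*(5927/312) = 136321/312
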